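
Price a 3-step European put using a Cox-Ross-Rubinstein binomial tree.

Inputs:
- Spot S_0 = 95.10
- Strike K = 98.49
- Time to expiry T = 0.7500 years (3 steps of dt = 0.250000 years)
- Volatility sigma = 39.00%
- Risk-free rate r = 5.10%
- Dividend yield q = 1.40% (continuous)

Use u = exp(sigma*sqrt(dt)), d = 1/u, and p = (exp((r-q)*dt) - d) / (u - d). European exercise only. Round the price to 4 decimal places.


Answer: Price = V(0,0) = 13.9848

Derivation:
dt = T/N = 0.250000
u = exp(sigma*sqrt(dt)) = 1.215311; d = 1/u = 0.822835
p = (exp((r-q)*dt) - d) / (u - d) = 0.475082
Discount per step: exp(-r*dt) = 0.987331
Stock lattice S(k, i) with i counting down-moves:
  k=0: S(0,0) = 95.1000
  k=1: S(1,0) = 115.5761; S(1,1) = 78.2516
  k=2: S(2,0) = 140.4609; S(2,1) = 95.1000; S(2,2) = 64.3881
  k=3: S(3,0) = 170.7036; S(3,1) = 115.5761; S(3,2) = 78.2516; S(3,3) = 52.9808
Terminal payoffs V(N, i) = max(K - S_T, 0):
  V(3,0) = 0.000000; V(3,1) = 0.000000; V(3,2) = 20.238424; V(3,3) = 45.509233
Backward induction: V(k, i) = exp(-r*dt) * [p * V(k+1, i) + (1-p) * V(k+1, i+1)].
  V(2,0) = exp(-r*dt) * [p*0.000000 + (1-p)*0.000000] = 0.000000
  V(2,1) = exp(-r*dt) * [p*0.000000 + (1-p)*20.238424] = 10.488932
  V(2,2) = exp(-r*dt) * [p*20.238424 + (1-p)*45.509233] = 33.079080
  V(1,0) = exp(-r*dt) * [p*0.000000 + (1-p)*10.488932] = 5.436081
  V(1,1) = exp(-r*dt) * [p*10.488932 + (1-p)*33.079080] = 22.063803
  V(0,0) = exp(-r*dt) * [p*5.436081 + (1-p)*22.063803] = 13.984831


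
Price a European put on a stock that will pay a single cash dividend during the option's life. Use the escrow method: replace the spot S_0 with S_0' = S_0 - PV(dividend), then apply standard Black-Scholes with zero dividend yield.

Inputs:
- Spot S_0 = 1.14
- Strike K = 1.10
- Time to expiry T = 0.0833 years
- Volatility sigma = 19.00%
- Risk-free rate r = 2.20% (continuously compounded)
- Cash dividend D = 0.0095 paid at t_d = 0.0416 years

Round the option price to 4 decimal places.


Answer: Price = 0.0115

Derivation:
PV(D) = D * exp(-r * t_d) = 0.0095 * 0.99908522 = 0.00949131
S_0' = S_0 - PV(D) = 1.1400 - 0.00949131 = 1.13050869
d1 = (ln(S_0'/K) + (r + sigma^2/2)*T) / (sigma*sqrt(T)) = 0.55972272
d2 = d1 - sigma*sqrt(T) = 0.50488541
exp(-rT) = 0.99816908
N(-d1) = 0.28783429; N(-d2) = 0.30681966
P = K * exp(-rT) * N(-d2) - S_0' * N(-d1) = 1.1000 * 0.99816908 * 0.30681966 - 1.13050869 * 0.28783429 = 0.0115


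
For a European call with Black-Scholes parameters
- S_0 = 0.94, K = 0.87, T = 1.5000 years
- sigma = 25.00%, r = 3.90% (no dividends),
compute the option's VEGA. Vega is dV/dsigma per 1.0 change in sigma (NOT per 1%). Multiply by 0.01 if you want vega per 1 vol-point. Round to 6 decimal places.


d1 = 0.5968970939; d2 = 0.2907108760
phi(d1) = 0.3338439524; exp(-qT) = 1.0000000000; exp(-rT) = 0.9431782404
Vega = S * exp(-qT) * phi(d1) * sqrt(T) = 0.9400 * 1.0000000000 * 0.3338439524 * 1.2247448714 = 0.384341

Answer: Vega = 0.384341


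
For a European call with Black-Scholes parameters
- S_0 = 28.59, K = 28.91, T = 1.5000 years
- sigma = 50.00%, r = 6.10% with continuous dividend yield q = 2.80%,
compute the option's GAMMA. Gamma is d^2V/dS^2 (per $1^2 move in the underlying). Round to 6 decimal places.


Answer: Gamma = 0.020413

Derivation:
d1 = 0.3688432678; d2 = -0.2435291679
phi(d1) = 0.3727075514; exp(-qT) = 0.9588697806; exp(-rT) = 0.9125613162
Gamma = exp(-qT) * phi(d1) / (S * sigma * sqrt(T)) = 0.9588697806 * 0.3727075514 / (28.5900 * 0.5000 * 1.2247448714) = 0.020413


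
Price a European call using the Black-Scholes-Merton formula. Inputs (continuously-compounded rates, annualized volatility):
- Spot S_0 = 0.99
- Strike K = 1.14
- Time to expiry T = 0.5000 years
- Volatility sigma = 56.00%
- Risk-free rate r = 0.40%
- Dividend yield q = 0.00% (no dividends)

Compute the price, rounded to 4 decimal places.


Answer: Price = 0.1032

Derivation:
d1 = (ln(S/K) + (r - q + 0.5*sigma^2) * T) / (sigma * sqrt(T)) = -0.15323660
d2 = d1 - sigma * sqrt(T) = -0.54921640
exp(-rT) = 0.99800200; exp(-qT) = 1.00000000
C = S_0 * exp(-qT) * N(d1) - K * exp(-rT) * N(d2)
N(d1) = 0.43910585; N(d2) = 0.29142848
C = 0.9900 * 1.00000000 * 0.43910585 - 1.1400 * 0.99800200 * 0.29142848 = 0.1032


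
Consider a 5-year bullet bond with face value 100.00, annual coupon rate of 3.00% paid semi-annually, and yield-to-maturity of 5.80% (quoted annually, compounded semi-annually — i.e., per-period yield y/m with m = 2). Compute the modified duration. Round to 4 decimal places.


Coupon per period c = face * coupon_rate / m = 1.500000
Periods per year m = 2; per-period yield y/m = 0.029000
Number of cashflows N = 10
Cashflows (t years, CF_t, discount factor 1/(1+y/m)^(m*t), PV):
  t = 0.5000: CF_t = 1.500000, DF = 0.971817, PV = 1.457726
  t = 1.0000: CF_t = 1.500000, DF = 0.944429, PV = 1.416643
  t = 1.5000: CF_t = 1.500000, DF = 0.917812, PV = 1.376718
  t = 2.0000: CF_t = 1.500000, DF = 0.891946, PV = 1.337919
  t = 2.5000: CF_t = 1.500000, DF = 0.866808, PV = 1.300213
  t = 3.0000: CF_t = 1.500000, DF = 0.842379, PV = 1.263569
  t = 3.5000: CF_t = 1.500000, DF = 0.818639, PV = 1.227958
  t = 4.0000: CF_t = 1.500000, DF = 0.795567, PV = 1.193351
  t = 4.5000: CF_t = 1.500000, DF = 0.773146, PV = 1.159719
  t = 5.0000: CF_t = 101.500000, DF = 0.751357, PV = 76.262721
Price P = sum_t PV_t = 87.996538
First compute Macaulay numerator sum_t t * PV_t:
  t * PV_t at t = 0.5000: 0.728863
  t * PV_t at t = 1.0000: 1.416643
  t * PV_t at t = 1.5000: 2.065078
  t * PV_t at t = 2.0000: 2.675838
  t * PV_t at t = 2.5000: 3.250532
  t * PV_t at t = 3.0000: 3.790707
  t * PV_t at t = 3.5000: 4.297854
  t * PV_t at t = 4.0000: 4.773405
  t * PV_t at t = 4.5000: 5.218737
  t * PV_t at t = 5.0000: 381.313603
Macaulay duration D = 409.531260 / 87.996538 = 4.653947
Modified duration = D / (1 + y/m) = 4.653947 / (1 + 0.029000) = 4.522787

Answer: Modified duration = 4.5228


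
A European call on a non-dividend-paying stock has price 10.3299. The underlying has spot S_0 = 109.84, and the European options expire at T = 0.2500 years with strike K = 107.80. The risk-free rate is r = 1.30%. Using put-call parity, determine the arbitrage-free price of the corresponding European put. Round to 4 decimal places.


Answer: Put price = 7.9401

Derivation:
Put-call parity: C - P = S_0 * exp(-qT) - K * exp(-rT).
S_0 * exp(-qT) = 109.8400 * 1.00000000 = 109.84000000
K * exp(-rT) = 107.8000 * 0.99675528 = 107.45021870
P = C - S*exp(-qT) + K*exp(-rT)
P = 10.3299 - 109.84000000 + 107.45021870 = 7.9401


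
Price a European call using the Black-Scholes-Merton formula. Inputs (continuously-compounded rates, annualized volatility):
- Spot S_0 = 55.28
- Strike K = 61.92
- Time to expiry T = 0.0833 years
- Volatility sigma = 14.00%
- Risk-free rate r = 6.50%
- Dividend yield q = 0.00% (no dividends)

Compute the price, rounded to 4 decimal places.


Answer: Price = 0.0027

Derivation:
d1 = (ln(S/K) + (r - q + 0.5*sigma^2) * T) / (sigma * sqrt(T)) = -2.65307270
d2 = d1 - sigma * sqrt(T) = -2.69347913
exp(-rT) = 0.99460013; exp(-qT) = 1.00000000
C = S_0 * exp(-qT) * N(d1) - K * exp(-rT) * N(d2)
N(d1) = 0.00398813; N(d2) = 0.00353553
C = 55.2800 * 1.00000000 * 0.00398813 - 61.9200 * 0.99460013 * 0.00353553 = 0.0027


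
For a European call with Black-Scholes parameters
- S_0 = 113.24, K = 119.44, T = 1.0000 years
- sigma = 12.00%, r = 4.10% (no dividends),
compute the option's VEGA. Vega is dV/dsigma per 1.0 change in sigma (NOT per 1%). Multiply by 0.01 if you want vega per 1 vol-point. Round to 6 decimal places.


d1 = -0.0425391082; d2 = -0.1625391082
phi(d1) = 0.3985814855; exp(-qT) = 1.0000000000; exp(-rT) = 0.9598291299
Vega = S * exp(-qT) * phi(d1) * sqrt(T) = 113.2400 * 1.0000000000 * 0.3985814855 * 1.0000000000 = 45.135367

Answer: Vega = 45.135367


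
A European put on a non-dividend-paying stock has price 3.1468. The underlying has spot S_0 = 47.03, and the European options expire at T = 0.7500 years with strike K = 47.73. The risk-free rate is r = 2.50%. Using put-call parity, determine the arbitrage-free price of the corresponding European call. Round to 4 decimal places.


Put-call parity: C - P = S_0 * exp(-qT) - K * exp(-rT).
S_0 * exp(-qT) = 47.0300 * 1.00000000 = 47.03000000
K * exp(-rT) = 47.7300 * 0.98142469 = 46.84340035
C = P + S*exp(-qT) - K*exp(-rT)
C = 3.1468 + 47.03000000 - 46.84340035 = 3.3334

Answer: Call price = 3.3334


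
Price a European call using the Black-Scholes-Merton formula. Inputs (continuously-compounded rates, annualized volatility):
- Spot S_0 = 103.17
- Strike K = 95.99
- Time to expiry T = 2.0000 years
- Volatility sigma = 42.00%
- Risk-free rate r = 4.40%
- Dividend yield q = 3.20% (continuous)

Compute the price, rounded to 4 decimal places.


d1 = (ln(S/K) + (r - q + 0.5*sigma^2) * T) / (sigma * sqrt(T)) = 0.45883501
d2 = d1 - sigma * sqrt(T) = -0.13513468
exp(-rT) = 0.91576088; exp(-qT) = 0.93800500
C = S_0 * exp(-qT) * N(d1) - K * exp(-rT) * N(d2)
N(d1) = 0.67682368; N(d2) = 0.44625269
C = 103.1700 * 0.93800500 * 0.67682368 - 95.9900 * 0.91576088 * 0.44625269 = 26.2716

Answer: Price = 26.2716


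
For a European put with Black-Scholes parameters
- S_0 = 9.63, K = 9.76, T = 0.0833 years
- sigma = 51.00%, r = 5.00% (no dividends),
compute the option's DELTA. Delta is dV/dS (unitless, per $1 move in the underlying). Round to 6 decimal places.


d1 = 0.0107951478; d2 = -0.1363997230
phi(d1) = 0.3989190357; exp(-qT) = 1.0000000000; exp(-rT) = 0.9958436616
N(-d1) = 0.4956934428
Delta = -exp(-qT) * N(-d1) = -1.0000000000 * 0.4956934428 = -0.495693

Answer: Delta = -0.495693


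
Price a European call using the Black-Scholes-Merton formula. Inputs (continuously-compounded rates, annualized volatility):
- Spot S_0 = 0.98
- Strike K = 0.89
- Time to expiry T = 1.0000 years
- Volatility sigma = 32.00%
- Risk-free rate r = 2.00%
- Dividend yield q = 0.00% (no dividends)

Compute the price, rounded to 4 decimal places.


Answer: Price = 0.1792

Derivation:
d1 = (ln(S/K) + (r - q + 0.5*sigma^2) * T) / (sigma * sqrt(T)) = 0.52353472
d2 = d1 - sigma * sqrt(T) = 0.20353472
exp(-rT) = 0.98019867; exp(-qT) = 1.00000000
C = S_0 * exp(-qT) * N(d1) - K * exp(-rT) * N(d2)
N(d1) = 0.69969890; N(d2) = 0.58064144
C = 0.9800 * 1.00000000 * 0.69969890 - 0.8900 * 0.98019867 * 0.58064144 = 0.1792


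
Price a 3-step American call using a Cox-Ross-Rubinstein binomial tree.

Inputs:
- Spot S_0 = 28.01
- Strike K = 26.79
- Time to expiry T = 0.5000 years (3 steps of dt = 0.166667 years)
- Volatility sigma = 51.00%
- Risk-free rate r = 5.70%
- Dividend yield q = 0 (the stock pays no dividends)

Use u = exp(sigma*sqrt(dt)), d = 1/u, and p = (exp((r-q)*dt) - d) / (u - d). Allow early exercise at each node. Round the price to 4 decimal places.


Answer: Price = V(0,0) = 5.2250

Derivation:
dt = T/N = 0.166667
u = exp(sigma*sqrt(dt)) = 1.231468; d = 1/u = 0.812039
p = (exp((r-q)*dt) - d) / (u - d) = 0.470893
Discount per step: exp(-r*dt) = 0.990545
Stock lattice S(k, i) with i counting down-moves:
  k=0: S(0,0) = 28.0100
  k=1: S(1,0) = 34.4934; S(1,1) = 22.7452
  k=2: S(2,0) = 42.4775; S(2,1) = 28.0100; S(2,2) = 18.4700
  k=3: S(3,0) = 52.3097; S(3,1) = 34.4934; S(3,2) = 22.7452; S(3,3) = 14.9984
Terminal payoffs V(N, i) = max(S_T - K, 0):
  V(3,0) = 25.519682; V(3,1) = 7.703407; V(3,2) = 0.000000; V(3,3) = 0.000000
Backward induction: V(k, i) = exp(-r*dt) * [p * V(k+1, i) + (1-p) * V(k+1, i+1)]; then take max(V_cont, immediate exercise) for American.
  V(2,0) = exp(-r*dt) * [p*25.519682 + (1-p)*7.703407] = 15.940814; exercise = 15.687514; V(2,0) = max -> 15.940814
  V(2,1) = exp(-r*dt) * [p*7.703407 + (1-p)*0.000000] = 3.593186; exercise = 1.220000; V(2,1) = max -> 3.593186
  V(2,2) = exp(-r*dt) * [p*0.000000 + (1-p)*0.000000] = 0.000000; exercise = 0.000000; V(2,2) = max -> 0.000000
  V(1,0) = exp(-r*dt) * [p*15.940814 + (1-p)*3.593186] = 9.318653; exercise = 7.703407; V(1,0) = max -> 9.318653
  V(1,1) = exp(-r*dt) * [p*3.593186 + (1-p)*0.000000] = 1.676009; exercise = 0.000000; V(1,1) = max -> 1.676009
  V(0,0) = exp(-r*dt) * [p*9.318653 + (1-p)*1.676009] = 5.225005; exercise = 1.220000; V(0,0) = max -> 5.225005


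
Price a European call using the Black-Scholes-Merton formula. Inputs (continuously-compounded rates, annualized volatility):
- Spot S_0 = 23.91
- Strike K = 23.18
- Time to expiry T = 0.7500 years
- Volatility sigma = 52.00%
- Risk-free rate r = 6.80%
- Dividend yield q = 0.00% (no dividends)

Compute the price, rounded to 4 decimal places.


Answer: Price = 5.0996

Derivation:
d1 = (ln(S/K) + (r - q + 0.5*sigma^2) * T) / (sigma * sqrt(T)) = 0.40726942
d2 = d1 - sigma * sqrt(T) = -0.04306379
exp(-rT) = 0.95027867; exp(-qT) = 1.00000000
C = S_0 * exp(-qT) * N(d1) - K * exp(-rT) * N(d2)
N(d1) = 0.65809494; N(d2) = 0.48282534
C = 23.9100 * 1.00000000 * 0.65809494 - 23.1800 * 0.95027867 * 0.48282534 = 5.0996


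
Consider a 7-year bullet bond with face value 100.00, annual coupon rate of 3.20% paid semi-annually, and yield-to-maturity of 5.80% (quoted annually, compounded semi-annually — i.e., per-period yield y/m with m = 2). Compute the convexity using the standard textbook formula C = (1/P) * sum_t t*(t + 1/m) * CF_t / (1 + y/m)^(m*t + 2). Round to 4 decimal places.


Coupon per period c = face * coupon_rate / m = 1.600000
Periods per year m = 2; per-period yield y/m = 0.029000
Number of cashflows N = 14
Cashflows (t years, CF_t, discount factor 1/(1+y/m)^(m*t), PV):
  t = 0.5000: CF_t = 1.600000, DF = 0.971817, PV = 1.554908
  t = 1.0000: CF_t = 1.600000, DF = 0.944429, PV = 1.511086
  t = 1.5000: CF_t = 1.600000, DF = 0.917812, PV = 1.468500
  t = 2.0000: CF_t = 1.600000, DF = 0.891946, PV = 1.427113
  t = 2.5000: CF_t = 1.600000, DF = 0.866808, PV = 1.386893
  t = 3.0000: CF_t = 1.600000, DF = 0.842379, PV = 1.347807
  t = 3.5000: CF_t = 1.600000, DF = 0.818639, PV = 1.309822
  t = 4.0000: CF_t = 1.600000, DF = 0.795567, PV = 1.272908
  t = 4.5000: CF_t = 1.600000, DF = 0.773146, PV = 1.237034
  t = 5.0000: CF_t = 1.600000, DF = 0.751357, PV = 1.202171
  t = 5.5000: CF_t = 1.600000, DF = 0.730182, PV = 1.168291
  t = 6.0000: CF_t = 1.600000, DF = 0.709603, PV = 1.135365
  t = 6.5000: CF_t = 1.600000, DF = 0.689605, PV = 1.103367
  t = 7.0000: CF_t = 101.600000, DF = 0.670170, PV = 68.089236
Price P = sum_t PV_t = 85.214501
Convexity numerator sum_t t*(t + 1/m) * CF_t / (1+y/m)^(m*t + 2):
  t = 0.5000: term = 0.734250
  t = 1.0000: term = 2.140670
  t = 1.5000: term = 4.160680
  t = 2.0000: term = 6.739035
  t = 2.5000: term = 9.823667
  t = 3.0000: term = 13.365533
  t = 3.5000: term = 17.318475
  t = 4.0000: term = 21.639077
  t = 4.5000: term = 26.286537
  t = 5.0000: term = 31.222536
  t = 5.5000: term = 36.411121
  t = 6.0000: term = 41.818586
  t = 6.5000: term = 47.413363
  t = 7.0000: term = 3376.035581
Convexity = (1/P) * sum = 3635.109112 / 85.214501 = 42.658339

Answer: Convexity = 42.6583


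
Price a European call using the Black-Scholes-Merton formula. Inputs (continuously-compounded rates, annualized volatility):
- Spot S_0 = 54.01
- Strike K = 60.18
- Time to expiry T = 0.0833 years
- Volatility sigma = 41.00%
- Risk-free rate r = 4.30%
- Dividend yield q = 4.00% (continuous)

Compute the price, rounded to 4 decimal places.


Answer: Price = 0.6598

Derivation:
d1 = (ln(S/K) + (r - q + 0.5*sigma^2) * T) / (sigma * sqrt(T)) = -0.85284307
d2 = d1 - sigma * sqrt(T) = -0.97117621
exp(-rT) = 0.99642451; exp(-qT) = 0.99667354
C = S_0 * exp(-qT) * N(d1) - K * exp(-rT) * N(d2)
N(d1) = 0.19687317; N(d2) = 0.16573027
C = 54.0100 * 0.99667354 * 0.19687317 - 60.1800 * 0.99642451 * 0.16573027 = 0.6598


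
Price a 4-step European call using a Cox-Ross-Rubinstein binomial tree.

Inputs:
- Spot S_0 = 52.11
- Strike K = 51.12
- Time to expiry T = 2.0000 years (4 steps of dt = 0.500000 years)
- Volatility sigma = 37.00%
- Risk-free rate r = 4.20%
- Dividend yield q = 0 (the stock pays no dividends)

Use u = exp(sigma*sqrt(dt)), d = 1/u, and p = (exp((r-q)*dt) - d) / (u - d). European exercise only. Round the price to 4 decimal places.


dt = T/N = 0.500000
u = exp(sigma*sqrt(dt)) = 1.299045; d = 1/u = 0.769796
p = (exp((r-q)*dt) - d) / (u - d) = 0.475062
Discount per step: exp(-r*dt) = 0.979219
Stock lattice S(k, i) with i counting down-moves:
  k=0: S(0,0) = 52.1100
  k=1: S(1,0) = 67.6932; S(1,1) = 40.1141
  k=2: S(2,0) = 87.9366; S(2,1) = 52.1100; S(2,2) = 30.8797
  k=3: S(3,0) = 114.2336; S(3,1) = 67.6932; S(3,2) = 40.1141; S(3,3) = 23.7710
  k=4: S(4,0) = 148.3946; S(4,1) = 87.9366; S(4,2) = 52.1100; S(4,3) = 30.8797; S(4,4) = 18.2989
Terminal payoffs V(N, i) = max(S_T - K, 0):
  V(4,0) = 97.274595; V(4,1) = 36.816581; V(4,2) = 0.990000; V(4,3) = 0.000000; V(4,4) = 0.000000
Backward induction: V(k, i) = exp(-r*dt) * [p * V(k+1, i) + (1-p) * V(k+1, i+1)].
  V(3,0) = exp(-r*dt) * [p*97.274595 + (1-p)*36.816581] = 64.175918
  V(3,1) = exp(-r*dt) * [p*36.816581 + (1-p)*0.990000] = 17.635570
  V(3,2) = exp(-r*dt) * [p*0.990000 + (1-p)*0.000000] = 0.460537
  V(3,3) = exp(-r*dt) * [p*0.000000 + (1-p)*0.000000] = 0.000000
  V(2,0) = exp(-r*dt) * [p*64.175918 + (1-p)*17.635570] = 38.919158
  V(2,1) = exp(-r*dt) * [p*17.635570 + (1-p)*0.460537] = 8.440609
  V(2,2) = exp(-r*dt) * [p*0.460537 + (1-p)*0.000000] = 0.214237
  V(1,0) = exp(-r*dt) * [p*38.919158 + (1-p)*8.440609] = 22.443500
  V(1,1) = exp(-r*dt) * [p*8.440609 + (1-p)*0.214237] = 4.036606
  V(0,0) = exp(-r*dt) * [p*22.443500 + (1-p)*4.036606] = 12.515412

Answer: Price = V(0,0) = 12.5154


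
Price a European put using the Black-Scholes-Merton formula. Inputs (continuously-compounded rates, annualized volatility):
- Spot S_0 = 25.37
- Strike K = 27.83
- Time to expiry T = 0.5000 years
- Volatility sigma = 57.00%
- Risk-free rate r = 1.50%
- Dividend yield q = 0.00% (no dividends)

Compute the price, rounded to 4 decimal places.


d1 = (ln(S/K) + (r - q + 0.5*sigma^2) * T) / (sigma * sqrt(T)) = -0.00948318
d2 = d1 - sigma * sqrt(T) = -0.41253404
exp(-rT) = 0.99252805; exp(-qT) = 1.00000000
P = K * exp(-rT) * N(-d2) - S_0 * exp(-qT) * N(-d1)
N(-d1) = 0.50378318; N(-d2) = 0.66002598
P = 27.8300 * 0.99252805 * 0.66002598 - 25.3700 * 1.00000000 * 0.50378318 = 5.4503

Answer: Price = 5.4503


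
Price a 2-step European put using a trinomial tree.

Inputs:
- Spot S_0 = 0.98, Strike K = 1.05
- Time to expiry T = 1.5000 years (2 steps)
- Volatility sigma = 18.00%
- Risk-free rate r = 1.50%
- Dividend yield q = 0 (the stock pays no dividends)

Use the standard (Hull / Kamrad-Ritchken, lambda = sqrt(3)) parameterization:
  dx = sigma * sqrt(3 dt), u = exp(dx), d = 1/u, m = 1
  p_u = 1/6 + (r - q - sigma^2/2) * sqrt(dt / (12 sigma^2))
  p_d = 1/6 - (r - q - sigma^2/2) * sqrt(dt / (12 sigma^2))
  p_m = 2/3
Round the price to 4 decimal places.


dt = T/N = 0.750000; dx = sigma*sqrt(3*dt) = 0.270000
u = exp(dx) = 1.309964; d = 1/u = 0.763379
p_u = 0.165000, p_m = 0.666667, p_d = 0.168333
Discount per step: exp(-r*dt) = 0.988813
Stock lattice S(k, j) with j the centered position index:
  k=0: S(0,+0) = 0.9800
  k=1: S(1,-1) = 0.7481; S(1,+0) = 0.9800; S(1,+1) = 1.2838
  k=2: S(2,-2) = 0.5711; S(2,-1) = 0.7481; S(2,+0) = 0.9800; S(2,+1) = 1.2838; S(2,+2) = 1.6817
Terminal payoffs V(N, j) = max(K - S_T, 0):
  V(2,-2) = 0.478907; V(2,-1) = 0.301888; V(2,+0) = 0.070000; V(2,+1) = 0.000000; V(2,+2) = 0.000000
Backward induction: V(k, j) = exp(-r*dt) * [p_u * V(k+1, j+1) + p_m * V(k+1, j) + p_d * V(k+1, j-1)]
  V(1,-1) = exp(-r*dt) * [p_u*0.070000 + p_m*0.301888 + p_d*0.478907] = 0.290142
  V(1,+0) = exp(-r*dt) * [p_u*0.000000 + p_m*0.070000 + p_d*0.301888] = 0.096394
  V(1,+1) = exp(-r*dt) * [p_u*0.000000 + p_m*0.000000 + p_d*0.070000] = 0.011652
  V(0,+0) = exp(-r*dt) * [p_u*0.011652 + p_m*0.096394 + p_d*0.290142] = 0.113739

Answer: Price = V(0,0) = 0.1137


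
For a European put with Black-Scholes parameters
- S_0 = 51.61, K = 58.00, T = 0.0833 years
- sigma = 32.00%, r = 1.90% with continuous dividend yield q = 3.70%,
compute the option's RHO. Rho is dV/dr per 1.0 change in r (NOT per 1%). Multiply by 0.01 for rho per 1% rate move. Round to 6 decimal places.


d1 = -1.2339216299; d2 = -1.3262791959
phi(d1) = 0.1863330104; exp(-qT) = 0.9969226448; exp(-rT) = 0.9984185518
N(-d2) = 0.9076263824
Rho = -K*T*exp(-rT)*N(-d2) = -58.0000 * 0.0833 * 0.9984185518 * 0.9076263824 = -4.378171

Answer: Rho = -4.378171


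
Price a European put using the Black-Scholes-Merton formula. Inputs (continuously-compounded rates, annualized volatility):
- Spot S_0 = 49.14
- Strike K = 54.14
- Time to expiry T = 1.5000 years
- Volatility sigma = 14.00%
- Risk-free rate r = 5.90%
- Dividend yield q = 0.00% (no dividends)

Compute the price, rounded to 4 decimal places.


Answer: Price = 3.5827

Derivation:
d1 = (ln(S/K) + (r - q + 0.5*sigma^2) * T) / (sigma * sqrt(T)) = 0.03674283
d2 = d1 - sigma * sqrt(T) = -0.13472145
exp(-rT) = 0.91530311; exp(-qT) = 1.00000000
P = K * exp(-rT) * N(-d2) - S_0 * exp(-qT) * N(-d1)
N(-d1) = 0.48534503; N(-d2) = 0.55358394
P = 54.1400 * 0.91530311 * 0.55358394 - 49.1400 * 1.00000000 * 0.48534503 = 3.5827


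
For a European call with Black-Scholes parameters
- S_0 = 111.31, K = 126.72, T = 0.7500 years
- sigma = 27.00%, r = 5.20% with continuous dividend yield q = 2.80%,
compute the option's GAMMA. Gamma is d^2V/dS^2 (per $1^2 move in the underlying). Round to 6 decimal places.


Answer: Gamma = 0.014064

Derivation:
d1 = -0.3606229281; d2 = -0.5944497871
phi(d1) = 0.3738266913; exp(-qT) = 0.9792189646; exp(-rT) = 0.9617507091
Gamma = exp(-qT) * phi(d1) / (S * sigma * sqrt(T)) = 0.9792189646 * 0.3738266913 / (111.3100 * 0.2700 * 0.8660254038) = 0.014064


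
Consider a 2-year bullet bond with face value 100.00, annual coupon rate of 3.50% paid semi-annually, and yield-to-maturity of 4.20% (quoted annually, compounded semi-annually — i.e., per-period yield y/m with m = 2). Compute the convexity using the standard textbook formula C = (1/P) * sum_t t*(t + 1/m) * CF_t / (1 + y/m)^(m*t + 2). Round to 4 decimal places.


Answer: Convexity = 4.6324

Derivation:
Coupon per period c = face * coupon_rate / m = 1.750000
Periods per year m = 2; per-period yield y/m = 0.021000
Number of cashflows N = 4
Cashflows (t years, CF_t, discount factor 1/(1+y/m)^(m*t), PV):
  t = 0.5000: CF_t = 1.750000, DF = 0.979432, PV = 1.714006
  t = 1.0000: CF_t = 1.750000, DF = 0.959287, PV = 1.678752
  t = 1.5000: CF_t = 1.750000, DF = 0.939556, PV = 1.644223
  t = 2.0000: CF_t = 101.750000, DF = 0.920231, PV = 93.633541
Price P = sum_t PV_t = 98.670523
Convexity numerator sum_t t*(t + 1/m) * CF_t / (1+y/m)^(m*t + 2):
  t = 0.5000: term = 0.822112
  t = 1.0000: term = 2.415607
  t = 1.5000: term = 4.731846
  t = 2.0000: term = 449.107150
Convexity = (1/P) * sum = 457.076715 / 98.670523 = 4.632353


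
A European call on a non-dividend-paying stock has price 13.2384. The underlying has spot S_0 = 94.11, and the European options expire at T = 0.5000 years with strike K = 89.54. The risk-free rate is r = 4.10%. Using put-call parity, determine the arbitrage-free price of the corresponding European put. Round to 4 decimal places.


Answer: Put price = 6.8515

Derivation:
Put-call parity: C - P = S_0 * exp(-qT) - K * exp(-rT).
S_0 * exp(-qT) = 94.1100 * 1.00000000 = 94.11000000
K * exp(-rT) = 89.5400 * 0.97970870 = 87.72311668
P = C - S*exp(-qT) + K*exp(-rT)
P = 13.2384 - 94.11000000 + 87.72311668 = 6.8515


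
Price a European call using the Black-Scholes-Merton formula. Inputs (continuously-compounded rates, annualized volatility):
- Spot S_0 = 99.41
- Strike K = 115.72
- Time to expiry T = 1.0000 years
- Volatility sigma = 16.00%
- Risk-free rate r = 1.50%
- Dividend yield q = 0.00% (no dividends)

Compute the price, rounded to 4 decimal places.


Answer: Price = 1.8502

Derivation:
d1 = (ln(S/K) + (r - q + 0.5*sigma^2) * T) / (sigma * sqrt(T)) = -0.77575480
d2 = d1 - sigma * sqrt(T) = -0.93575480
exp(-rT) = 0.98511194; exp(-qT) = 1.00000000
C = S_0 * exp(-qT) * N(d1) - K * exp(-rT) * N(d2)
N(d1) = 0.21894689; N(d2) = 0.17469972
C = 99.4100 * 1.00000000 * 0.21894689 - 115.7200 * 0.98511194 * 0.17469972 = 1.8502


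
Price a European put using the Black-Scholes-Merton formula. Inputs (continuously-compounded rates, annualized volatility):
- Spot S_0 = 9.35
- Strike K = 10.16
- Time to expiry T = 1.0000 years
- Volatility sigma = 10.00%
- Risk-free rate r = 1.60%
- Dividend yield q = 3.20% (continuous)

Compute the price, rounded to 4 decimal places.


Answer: Price = 1.0238

Derivation:
d1 = (ln(S/K) + (r - q + 0.5*sigma^2) * T) / (sigma * sqrt(T)) = -0.94082099
d2 = d1 - sigma * sqrt(T) = -1.04082099
exp(-rT) = 0.98412732; exp(-qT) = 0.96850658
P = K * exp(-rT) * N(-d2) - S_0 * exp(-qT) * N(-d1)
N(-d1) = 0.82660170; N(-d2) = 0.85102068
P = 10.1600 * 0.98412732 * 0.85102068 - 9.3500 * 0.96850658 * 0.82660170 = 1.0238


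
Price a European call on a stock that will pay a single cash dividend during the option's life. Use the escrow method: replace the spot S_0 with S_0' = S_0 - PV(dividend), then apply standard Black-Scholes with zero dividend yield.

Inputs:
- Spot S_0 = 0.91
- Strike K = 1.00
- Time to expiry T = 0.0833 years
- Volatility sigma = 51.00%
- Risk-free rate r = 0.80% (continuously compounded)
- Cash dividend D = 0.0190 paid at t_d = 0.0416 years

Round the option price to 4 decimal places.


PV(D) = D * exp(-r * t_d) = 0.0190 * 0.99966726 = 0.01899368
S_0' = S_0 - PV(D) = 0.9100 - 0.01899368 = 0.89100632
d1 = (ln(S_0'/K) + (r + sigma^2/2)*T) / (sigma*sqrt(T)) = -0.70589546
d2 = d1 - sigma*sqrt(T) = -0.85309033
exp(-rT) = 0.99933382
N(d1) = 0.24012658; N(d2) = 0.19680461
C = S_0' * N(d1) - K * exp(-rT) * N(d2) = 0.89100632 * 0.24012658 - 1.0000 * 0.99933382 * 0.19680461 = 0.0173

Answer: Price = 0.0173


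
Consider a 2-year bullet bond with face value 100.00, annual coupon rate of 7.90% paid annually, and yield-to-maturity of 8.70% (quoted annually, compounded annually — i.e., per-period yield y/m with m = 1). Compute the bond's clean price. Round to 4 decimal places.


Coupon per period c = face * coupon_rate / m = 7.900000
Periods per year m = 1; per-period yield y/m = 0.087000
Number of cashflows N = 2
Cashflows (t years, CF_t, discount factor 1/(1+y/m)^(m*t), PV):
  t = 1.0000: CF_t = 7.900000, DF = 0.919963, PV = 7.267709
  t = 2.0000: CF_t = 107.900000, DF = 0.846332, PV = 91.319254
Price P = sum_t PV_t = 98.586964

Answer: Price = 98.5870


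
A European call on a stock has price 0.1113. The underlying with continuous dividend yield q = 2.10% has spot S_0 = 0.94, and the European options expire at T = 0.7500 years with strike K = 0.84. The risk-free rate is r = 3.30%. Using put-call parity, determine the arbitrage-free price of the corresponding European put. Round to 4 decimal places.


Answer: Put price = 0.0055

Derivation:
Put-call parity: C - P = S_0 * exp(-qT) - K * exp(-rT).
S_0 * exp(-qT) = 0.9400 * 0.98437338 = 0.92531098
K * exp(-rT) = 0.8400 * 0.97555377 = 0.81946517
P = C - S*exp(-qT) + K*exp(-rT)
P = 0.1113 - 0.92531098 + 0.81946517 = 0.0055


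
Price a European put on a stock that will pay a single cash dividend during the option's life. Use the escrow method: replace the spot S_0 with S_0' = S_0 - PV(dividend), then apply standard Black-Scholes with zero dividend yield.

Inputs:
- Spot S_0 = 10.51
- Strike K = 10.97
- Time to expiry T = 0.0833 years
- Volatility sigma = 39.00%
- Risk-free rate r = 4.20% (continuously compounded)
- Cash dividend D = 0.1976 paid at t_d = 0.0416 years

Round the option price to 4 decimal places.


PV(D) = D * exp(-r * t_d) = 0.1976 * 0.99825433 = 0.19725505
S_0' = S_0 - PV(D) = 10.5100 - 0.19725505 = 10.31274495
d1 = (ln(S_0'/K) + (r + sigma^2/2)*T) / (sigma*sqrt(T)) = -0.46153024
d2 = d1 - sigma*sqrt(T) = -0.57409103
exp(-rT) = 0.99650751
N(-d1) = 0.67779089; N(-d2) = 0.71704690
P = K * exp(-rT) * N(-d2) - S_0' * N(-d1) = 10.9700 * 0.99650751 * 0.71704690 - 10.31274495 * 0.67779089 = 0.8486

Answer: Price = 0.8486


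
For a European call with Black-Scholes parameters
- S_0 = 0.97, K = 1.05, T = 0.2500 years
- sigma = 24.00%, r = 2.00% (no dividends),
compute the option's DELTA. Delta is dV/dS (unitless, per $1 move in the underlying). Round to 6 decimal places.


Answer: Delta = 0.288168

Derivation:
d1 = -0.5587447638; d2 = -0.6787447638
phi(d1) = 0.3412853361; exp(-qT) = 1.0000000000; exp(-rT) = 0.9950124792
N(d1) = 0.2881679623
Delta = exp(-qT) * N(d1) = 1.0000000000 * 0.2881679623 = 0.288168


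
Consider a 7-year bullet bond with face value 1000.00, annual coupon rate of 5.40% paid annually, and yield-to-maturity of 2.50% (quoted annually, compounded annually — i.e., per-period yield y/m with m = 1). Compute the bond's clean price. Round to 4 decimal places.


Coupon per period c = face * coupon_rate / m = 54.000000
Periods per year m = 1; per-period yield y/m = 0.025000
Number of cashflows N = 7
Cashflows (t years, CF_t, discount factor 1/(1+y/m)^(m*t), PV):
  t = 1.0000: CF_t = 54.000000, DF = 0.975610, PV = 52.682927
  t = 2.0000: CF_t = 54.000000, DF = 0.951814, PV = 51.397977
  t = 3.0000: CF_t = 54.000000, DF = 0.928599, PV = 50.144368
  t = 4.0000: CF_t = 54.000000, DF = 0.905951, PV = 48.921335
  t = 5.0000: CF_t = 54.000000, DF = 0.883854, PV = 47.728132
  t = 6.0000: CF_t = 54.000000, DF = 0.862297, PV = 46.564031
  t = 7.0000: CF_t = 1054.000000, DF = 0.841265, PV = 886.693558
Price P = sum_t PV_t = 1184.132327

Answer: Price = 1184.1323


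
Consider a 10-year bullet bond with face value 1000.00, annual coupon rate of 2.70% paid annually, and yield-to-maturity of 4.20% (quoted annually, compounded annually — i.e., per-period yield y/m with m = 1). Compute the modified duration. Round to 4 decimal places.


Coupon per period c = face * coupon_rate / m = 27.000000
Periods per year m = 1; per-period yield y/m = 0.042000
Number of cashflows N = 10
Cashflows (t years, CF_t, discount factor 1/(1+y/m)^(m*t), PV):
  t = 1.0000: CF_t = 27.000000, DF = 0.959693, PV = 25.911708
  t = 2.0000: CF_t = 27.000000, DF = 0.921010, PV = 24.867282
  t = 3.0000: CF_t = 27.000000, DF = 0.883887, PV = 23.864954
  t = 4.0000: CF_t = 27.000000, DF = 0.848260, PV = 22.903027
  t = 5.0000: CF_t = 27.000000, DF = 0.814069, PV = 21.979873
  t = 6.0000: CF_t = 27.000000, DF = 0.781257, PV = 21.093928
  t = 7.0000: CF_t = 27.000000, DF = 0.749766, PV = 20.243692
  t = 8.0000: CF_t = 27.000000, DF = 0.719545, PV = 19.427728
  t = 9.0000: CF_t = 27.000000, DF = 0.690543, PV = 18.644653
  t = 10.0000: CF_t = 1027.000000, DF = 0.662709, PV = 680.602052
Price P = sum_t PV_t = 879.538897
First compute Macaulay numerator sum_t t * PV_t:
  t * PV_t at t = 1.0000: 25.911708
  t * PV_t at t = 2.0000: 49.734565
  t * PV_t at t = 3.0000: 71.594863
  t * PV_t at t = 4.0000: 91.612109
  t * PV_t at t = 5.0000: 109.899363
  t * PV_t at t = 6.0000: 126.563565
  t * PV_t at t = 7.0000: 141.705847
  t * PV_t at t = 8.0000: 155.421823
  t * PV_t at t = 9.0000: 167.801873
  t * PV_t at t = 10.0000: 6806.020517
Macaulay duration D = 7746.266233 / 879.538897 = 8.807190
Modified duration = D / (1 + y/m) = 8.807190 / (1 + 0.042000) = 8.452198

Answer: Modified duration = 8.4522


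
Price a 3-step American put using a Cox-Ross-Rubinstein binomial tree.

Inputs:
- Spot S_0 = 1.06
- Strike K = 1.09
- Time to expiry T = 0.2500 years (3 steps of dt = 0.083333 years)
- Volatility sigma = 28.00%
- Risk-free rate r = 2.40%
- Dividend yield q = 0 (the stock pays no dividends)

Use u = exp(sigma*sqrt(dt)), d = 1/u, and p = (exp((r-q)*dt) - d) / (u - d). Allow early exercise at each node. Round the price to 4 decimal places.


Answer: Price = V(0,0) = 0.0767

Derivation:
dt = T/N = 0.083333
u = exp(sigma*sqrt(dt)) = 1.084186; d = 1/u = 0.922351
p = (exp((r-q)*dt) - d) / (u - d) = 0.492174
Discount per step: exp(-r*dt) = 0.998002
Stock lattice S(k, i) with i counting down-moves:
  k=0: S(0,0) = 1.0600
  k=1: S(1,0) = 1.1492; S(1,1) = 0.9777
  k=2: S(2,0) = 1.2460; S(2,1) = 1.0600; S(2,2) = 0.9018
  k=3: S(3,0) = 1.3509; S(3,1) = 1.1492; S(3,2) = 0.9777; S(3,3) = 0.8318
Terminal payoffs V(N, i) = max(K - S_T, 0):
  V(3,0) = 0.000000; V(3,1) = 0.000000; V(3,2) = 0.112308; V(3,3) = 0.258246
Backward induction: V(k, i) = exp(-r*dt) * [p * V(k+1, i) + (1-p) * V(k+1, i+1)]; then take max(V_cont, immediate exercise) for American.
  V(2,0) = exp(-r*dt) * [p*0.000000 + (1-p)*0.000000] = 0.000000; exercise = 0.000000; V(2,0) = max -> 0.000000
  V(2,1) = exp(-r*dt) * [p*0.000000 + (1-p)*0.112308] = 0.056919; exercise = 0.030000; V(2,1) = max -> 0.056919
  V(2,2) = exp(-r*dt) * [p*0.112308 + (1-p)*0.258246] = 0.186046; exercise = 0.188224; V(2,2) = max -> 0.188224
  V(1,0) = exp(-r*dt) * [p*0.000000 + (1-p)*0.056919] = 0.028847; exercise = 0.000000; V(1,0) = max -> 0.028847
  V(1,1) = exp(-r*dt) * [p*0.056919 + (1-p)*0.188224] = 0.123352; exercise = 0.112308; V(1,1) = max -> 0.123352
  V(0,0) = exp(-r*dt) * [p*0.028847 + (1-p)*0.123352] = 0.076686; exercise = 0.030000; V(0,0) = max -> 0.076686


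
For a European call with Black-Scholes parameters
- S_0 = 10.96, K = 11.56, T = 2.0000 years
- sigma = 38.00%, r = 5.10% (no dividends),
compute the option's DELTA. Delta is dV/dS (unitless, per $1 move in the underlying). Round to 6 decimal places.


d1 = 0.3593245324; d2 = -0.1780766213
phi(d1) = 0.3740014543; exp(-qT) = 1.0000000000; exp(-rT) = 0.9030295517
N(d1) = 0.6403238380
Delta = exp(-qT) * N(d1) = 1.0000000000 * 0.6403238380 = 0.640324

Answer: Delta = 0.640324


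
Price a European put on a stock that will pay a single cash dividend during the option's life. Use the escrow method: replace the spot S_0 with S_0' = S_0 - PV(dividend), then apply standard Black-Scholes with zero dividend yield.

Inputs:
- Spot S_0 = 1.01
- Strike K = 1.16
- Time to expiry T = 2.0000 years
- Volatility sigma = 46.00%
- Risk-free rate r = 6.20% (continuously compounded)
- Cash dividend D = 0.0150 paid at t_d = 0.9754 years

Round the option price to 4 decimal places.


PV(D) = D * exp(-r * t_d) = 0.0150 * 0.94131749 = 0.01411976
S_0' = S_0 - PV(D) = 1.0100 - 0.01411976 = 0.99588024
d1 = (ln(S_0'/K) + (r + sigma^2/2)*T) / (sigma*sqrt(T)) = 0.28138503
d2 = d1 - sigma*sqrt(T) = -0.36915321
exp(-rT) = 0.88337984
N(-d1) = 0.38920755; N(-d2) = 0.64399323
P = K * exp(-rT) * N(-d2) - S_0' * N(-d1) = 1.1600 * 0.88337984 * 0.64399323 - 0.99588024 * 0.38920755 = 0.2723

Answer: Price = 0.2723


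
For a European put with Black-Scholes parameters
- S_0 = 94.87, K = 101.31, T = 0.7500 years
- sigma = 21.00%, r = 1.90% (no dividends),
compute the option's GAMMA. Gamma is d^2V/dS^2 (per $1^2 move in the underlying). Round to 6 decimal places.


d1 = -0.1918457396; d2 = -0.3737110744
phi(d1) = 0.3916679255; exp(-qT) = 1.0000000000; exp(-rT) = 0.9858510507
Gamma = exp(-qT) * phi(d1) / (S * sigma * sqrt(T)) = 1.0000000000 * 0.3916679255 / (94.8700 * 0.2100 * 0.8660254038) = 0.022701

Answer: Gamma = 0.022701


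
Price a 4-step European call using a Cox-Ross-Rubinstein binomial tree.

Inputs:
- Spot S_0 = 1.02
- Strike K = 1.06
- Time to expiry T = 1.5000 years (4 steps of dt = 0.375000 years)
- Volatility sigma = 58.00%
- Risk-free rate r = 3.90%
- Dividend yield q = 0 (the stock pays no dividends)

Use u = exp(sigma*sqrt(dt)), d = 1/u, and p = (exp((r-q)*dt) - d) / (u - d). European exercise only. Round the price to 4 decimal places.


Answer: Price = V(0,0) = 0.2801

Derivation:
dt = T/N = 0.375000
u = exp(sigma*sqrt(dt)) = 1.426432; d = 1/u = 0.701050
p = (exp((r-q)*dt) - d) / (u - d) = 0.432438
Discount per step: exp(-r*dt) = 0.985481
Stock lattice S(k, i) with i counting down-moves:
  k=0: S(0,0) = 1.0200
  k=1: S(1,0) = 1.4550; S(1,1) = 0.7151
  k=2: S(2,0) = 2.0754; S(2,1) = 1.0200; S(2,2) = 0.5013
  k=3: S(3,0) = 2.9604; S(3,1) = 1.4550; S(3,2) = 0.7151; S(3,3) = 0.3514
  k=4: S(4,0) = 4.2228; S(4,1) = 2.0754; S(4,2) = 1.0200; S(4,3) = 0.5013; S(4,4) = 0.2464
Terminal payoffs V(N, i) = max(S_T - K, 0):
  V(4,0) = 3.162835; V(4,1) = 1.015402; V(4,2) = 0.000000; V(4,3) = 0.000000; V(4,4) = 0.000000
Backward induction: V(k, i) = exp(-r*dt) * [p * V(k+1, i) + (1-p) * V(k+1, i+1)].
  V(3,0) = exp(-r*dt) * [p*3.162835 + (1-p)*1.015402] = 1.915808
  V(3,1) = exp(-r*dt) * [p*1.015402 + (1-p)*0.000000] = 0.432723
  V(3,2) = exp(-r*dt) * [p*0.000000 + (1-p)*0.000000] = 0.000000
  V(3,3) = exp(-r*dt) * [p*0.000000 + (1-p)*0.000000] = 0.000000
  V(2,0) = exp(-r*dt) * [p*1.915808 + (1-p)*0.432723] = 1.058471
  V(2,1) = exp(-r*dt) * [p*0.432723 + (1-p)*0.000000] = 0.184409
  V(2,2) = exp(-r*dt) * [p*0.000000 + (1-p)*0.000000] = 0.000000
  V(1,0) = exp(-r*dt) * [p*1.058471 + (1-p)*0.184409] = 0.554221
  V(1,1) = exp(-r*dt) * [p*0.184409 + (1-p)*0.000000] = 0.078588
  V(0,0) = exp(-r*dt) * [p*0.554221 + (1-p)*0.078588] = 0.280142


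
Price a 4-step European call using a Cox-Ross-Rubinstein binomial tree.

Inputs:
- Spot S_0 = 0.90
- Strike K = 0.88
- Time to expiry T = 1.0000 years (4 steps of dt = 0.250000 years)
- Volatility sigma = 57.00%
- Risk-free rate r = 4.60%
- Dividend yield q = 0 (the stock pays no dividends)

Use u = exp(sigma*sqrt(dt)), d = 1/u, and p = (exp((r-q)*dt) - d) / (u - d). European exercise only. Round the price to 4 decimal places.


dt = T/N = 0.250000
u = exp(sigma*sqrt(dt)) = 1.329762; d = 1/u = 0.752014
p = (exp((r-q)*dt) - d) / (u - d) = 0.449248
Discount per step: exp(-r*dt) = 0.988566
Stock lattice S(k, i) with i counting down-moves:
  k=0: S(0,0) = 0.9000
  k=1: S(1,0) = 1.1968; S(1,1) = 0.6768
  k=2: S(2,0) = 1.5914; S(2,1) = 0.9000; S(2,2) = 0.5090
  k=3: S(3,0) = 2.1162; S(3,1) = 1.1968; S(3,2) = 0.6768; S(3,3) = 0.3828
  k=4: S(4,0) = 2.8141; S(4,1) = 1.5914; S(4,2) = 0.9000; S(4,3) = 0.5090; S(4,4) = 0.2878
Terminal payoffs V(N, i) = max(S_T - K, 0):
  V(4,0) = 1.934092; V(4,1) = 0.711440; V(4,2) = 0.020000; V(4,3) = 0.000000; V(4,4) = 0.000000
Backward induction: V(k, i) = exp(-r*dt) * [p * V(k+1, i) + (1-p) * V(k+1, i+1)].
  V(3,0) = exp(-r*dt) * [p*1.934092 + (1-p)*0.711440] = 1.246299
  V(3,1) = exp(-r*dt) * [p*0.711440 + (1-p)*0.020000] = 0.326848
  V(3,2) = exp(-r*dt) * [p*0.020000 + (1-p)*0.000000] = 0.008882
  V(3,3) = exp(-r*dt) * [p*0.000000 + (1-p)*0.000000] = 0.000000
  V(2,0) = exp(-r*dt) * [p*1.246299 + (1-p)*0.326848] = 0.731449
  V(2,1) = exp(-r*dt) * [p*0.326848 + (1-p)*0.008882] = 0.149993
  V(2,2) = exp(-r*dt) * [p*0.008882 + (1-p)*0.000000] = 0.003945
  V(1,0) = exp(-r*dt) * [p*0.731449 + (1-p)*0.149993] = 0.406509
  V(1,1) = exp(-r*dt) * [p*0.149993 + (1-p)*0.003945] = 0.068761
  V(0,0) = exp(-r*dt) * [p*0.406509 + (1-p)*0.068761] = 0.217973

Answer: Price = V(0,0) = 0.2180


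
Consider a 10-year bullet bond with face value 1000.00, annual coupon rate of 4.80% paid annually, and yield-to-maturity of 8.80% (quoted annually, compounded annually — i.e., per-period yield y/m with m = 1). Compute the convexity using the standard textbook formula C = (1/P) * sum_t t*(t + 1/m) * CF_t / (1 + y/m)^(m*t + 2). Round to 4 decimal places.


Answer: Convexity = 66.6841

Derivation:
Coupon per period c = face * coupon_rate / m = 48.000000
Periods per year m = 1; per-period yield y/m = 0.088000
Number of cashflows N = 10
Cashflows (t years, CF_t, discount factor 1/(1+y/m)^(m*t), PV):
  t = 1.0000: CF_t = 48.000000, DF = 0.919118, PV = 44.117647
  t = 2.0000: CF_t = 48.000000, DF = 0.844777, PV = 40.549308
  t = 3.0000: CF_t = 48.000000, DF = 0.776450, PV = 37.269585
  t = 4.0000: CF_t = 48.000000, DF = 0.713649, PV = 34.255133
  t = 5.0000: CF_t = 48.000000, DF = 0.655927, PV = 31.484497
  t = 6.0000: CF_t = 48.000000, DF = 0.602874, PV = 28.937957
  t = 7.0000: CF_t = 48.000000, DF = 0.554112, PV = 26.597387
  t = 8.0000: CF_t = 48.000000, DF = 0.509294, PV = 24.446128
  t = 9.0000: CF_t = 48.000000, DF = 0.468101, PV = 22.468867
  t = 10.0000: CF_t = 1048.000000, DF = 0.430240, PV = 450.891791
Price P = sum_t PV_t = 741.018300
Convexity numerator sum_t t*(t + 1/m) * CF_t / (1+y/m)^(m*t + 2):
  t = 1.0000: term = 74.539169
  t = 2.0000: term = 205.530797
  t = 3.0000: term = 377.813965
  t = 4.0000: term = 578.759138
  t = 5.0000: term = 797.921605
  t = 6.0000: term = 1026.737360
  t = 7.0000: term = 1258.256568
  t = 8.0000: term = 1486.910335
  t = 9.0000: term = 1708.306911
  t = 10.0000: term = 41899.344000
Convexity = (1/P) * sum = 49414.119848 / 741.018300 = 66.684075


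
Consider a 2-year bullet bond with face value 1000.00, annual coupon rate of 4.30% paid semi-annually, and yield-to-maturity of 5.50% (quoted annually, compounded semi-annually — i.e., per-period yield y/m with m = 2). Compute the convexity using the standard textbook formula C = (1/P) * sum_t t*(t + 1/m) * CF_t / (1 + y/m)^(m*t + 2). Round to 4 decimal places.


Answer: Convexity = 4.5372

Derivation:
Coupon per period c = face * coupon_rate / m = 21.500000
Periods per year m = 2; per-period yield y/m = 0.027500
Number of cashflows N = 4
Cashflows (t years, CF_t, discount factor 1/(1+y/m)^(m*t), PV):
  t = 0.5000: CF_t = 21.500000, DF = 0.973236, PV = 20.924574
  t = 1.0000: CF_t = 21.500000, DF = 0.947188, PV = 20.364549
  t = 1.5000: CF_t = 21.500000, DF = 0.921838, PV = 19.819513
  t = 2.0000: CF_t = 1021.500000, DF = 0.897166, PV = 916.454797
Price P = sum_t PV_t = 977.563433
Convexity numerator sum_t t*(t + 1/m) * CF_t / (1+y/m)^(m*t + 2):
  t = 0.5000: term = 9.909756
  t = 1.0000: term = 28.933595
  t = 1.5000: term = 56.318433
  t = 2.0000: term = 4340.276446
Convexity = (1/P) * sum = 4435.438230 / 977.563433 = 4.537238
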